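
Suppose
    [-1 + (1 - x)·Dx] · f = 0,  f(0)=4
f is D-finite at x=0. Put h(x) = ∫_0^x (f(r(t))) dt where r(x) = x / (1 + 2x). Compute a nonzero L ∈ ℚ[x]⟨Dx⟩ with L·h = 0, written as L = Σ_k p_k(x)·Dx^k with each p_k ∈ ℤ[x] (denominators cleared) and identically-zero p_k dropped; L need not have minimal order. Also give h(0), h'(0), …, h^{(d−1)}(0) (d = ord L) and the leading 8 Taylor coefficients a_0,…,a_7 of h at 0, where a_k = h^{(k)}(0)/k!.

f: a_k = 4, 4, 4, 4, 4, 4, 4, 4, …
L₀ from L_f via x↦r, Dx↦r'^{-1}Dx.
h=∫₀ˣh₀: take L = L₀·Dx.
L = -Dx + (1 + 3·x + 2·x^2)·Dx^2  (order 2).
h: a_k = 0, 4, 2, -4/3, 1, -4/5, 2/3, -4/7, …
ICs: h(0) = 0, h′(0) = 4.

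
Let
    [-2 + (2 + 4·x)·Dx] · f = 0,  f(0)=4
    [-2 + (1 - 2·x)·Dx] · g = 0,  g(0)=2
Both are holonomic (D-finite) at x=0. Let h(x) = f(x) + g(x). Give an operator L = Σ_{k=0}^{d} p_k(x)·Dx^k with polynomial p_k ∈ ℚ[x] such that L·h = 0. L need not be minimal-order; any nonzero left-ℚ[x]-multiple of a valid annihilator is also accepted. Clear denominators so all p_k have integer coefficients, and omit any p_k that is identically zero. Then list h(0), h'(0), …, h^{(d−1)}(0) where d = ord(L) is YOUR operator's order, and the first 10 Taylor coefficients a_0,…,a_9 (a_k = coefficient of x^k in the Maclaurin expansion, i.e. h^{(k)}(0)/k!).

f: a_k = 4, 4, -2, 2, -5/2, 7/2, -21/4, 33/4, -429/32, 715/32, …
g: a_k = 2, 4, 8, 16, 32, 64, 128, 256, 512, 1024, …
L₀ := lclm(L_f,L_g); ord L₀ ≤ 1+1.
L = (10 + 12·x) + (-9 - 28·x - 36·x^2)·Dx + (1 + 6·x - 4·x^2 - 24·x^3)·Dx^2  (order 2).
h: a_k = 6, 8, 6, 18, 59/2, 135/2, 491/4, 1057/4, 15955/32, 33483/32, …
ICs: h(0) = 6, h′(0) = 8.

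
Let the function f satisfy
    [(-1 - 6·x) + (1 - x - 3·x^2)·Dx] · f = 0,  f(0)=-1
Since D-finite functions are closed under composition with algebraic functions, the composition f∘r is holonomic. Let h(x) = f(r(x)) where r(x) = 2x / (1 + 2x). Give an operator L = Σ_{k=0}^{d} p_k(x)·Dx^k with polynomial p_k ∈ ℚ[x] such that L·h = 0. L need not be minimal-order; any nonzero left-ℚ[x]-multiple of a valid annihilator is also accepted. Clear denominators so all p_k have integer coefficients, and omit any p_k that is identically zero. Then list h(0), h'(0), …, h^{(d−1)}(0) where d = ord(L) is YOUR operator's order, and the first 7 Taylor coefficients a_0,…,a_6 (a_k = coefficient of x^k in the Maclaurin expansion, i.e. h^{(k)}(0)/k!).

L = (2 + 28·x) + (-1 - 4·x + 8·x^2 + 24·x^3)·Dx  (order 1).
h: a_k = -1, -2, -12, 0, -144, 288, -2304, …
ICs: h(0) = -1.

f: a_k = -1, -1, -4, -7, -19, -40, -97, …
Substitute x→r, Dx→(1/r')Dx; clear ⇒ L₀.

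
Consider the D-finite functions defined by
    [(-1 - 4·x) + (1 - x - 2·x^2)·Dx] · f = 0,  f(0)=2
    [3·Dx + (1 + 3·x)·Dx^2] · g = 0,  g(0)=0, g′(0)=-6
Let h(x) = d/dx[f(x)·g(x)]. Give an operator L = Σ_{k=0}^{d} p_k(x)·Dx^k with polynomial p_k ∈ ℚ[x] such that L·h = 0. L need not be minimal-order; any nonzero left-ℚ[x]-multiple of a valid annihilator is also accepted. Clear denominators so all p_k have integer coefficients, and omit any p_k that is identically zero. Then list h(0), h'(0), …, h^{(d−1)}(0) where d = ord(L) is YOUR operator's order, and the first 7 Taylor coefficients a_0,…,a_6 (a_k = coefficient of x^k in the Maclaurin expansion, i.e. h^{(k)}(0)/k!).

f: a_k = 2, 2, 6, 10, 22, 42, 86, …
g: a_k = 0, -6, 9, -18, 81/2, -486/5, 243, …
Sym-product of L_f,L_g gives L₀ (≤ ord 2).
Differentiate: ansatz ord ≤ ord L₀ ⇒ L.
L = (192 + 756·x + 1296·x^2) + (3 + 165·x + 864·x^2 + 1008·x^3)·Dx + (-7 - 38·x - 13·x^2 + 162·x^3 + 144·x^4)·Dx^2  (order 2).
h: a_k = -12, 12, -162, 156, -1317, 9018/5, -51657/5, …
ICs: h(0) = -12, h′(0) = 12.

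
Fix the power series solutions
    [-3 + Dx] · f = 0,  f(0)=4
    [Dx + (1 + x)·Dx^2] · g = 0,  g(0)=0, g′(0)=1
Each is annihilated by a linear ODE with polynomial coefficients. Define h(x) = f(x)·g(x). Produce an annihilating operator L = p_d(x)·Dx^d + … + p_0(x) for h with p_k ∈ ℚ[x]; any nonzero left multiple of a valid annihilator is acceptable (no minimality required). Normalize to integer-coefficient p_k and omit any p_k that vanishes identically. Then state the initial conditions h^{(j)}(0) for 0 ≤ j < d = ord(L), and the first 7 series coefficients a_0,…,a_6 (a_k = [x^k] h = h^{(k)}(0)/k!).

L = (6 + 9·x) + (-5 - 6·x)·Dx + (1 + x)·Dx^2  (order 2).
h: a_k = 0, 4, 10, 40/3, 12, 83/10, 55/12, …
ICs: h(0) = 0, h′(0) = 4.

f: a_k = 4, 12, 18, 18, 27/2, 81/10, 81/20, …
g: a_k = 0, 1, -1/2, 1/3, -1/4, 1/5, -1/6, …
h₀=f·g: eliminate ⇒ L₀, order ≤ 1·2.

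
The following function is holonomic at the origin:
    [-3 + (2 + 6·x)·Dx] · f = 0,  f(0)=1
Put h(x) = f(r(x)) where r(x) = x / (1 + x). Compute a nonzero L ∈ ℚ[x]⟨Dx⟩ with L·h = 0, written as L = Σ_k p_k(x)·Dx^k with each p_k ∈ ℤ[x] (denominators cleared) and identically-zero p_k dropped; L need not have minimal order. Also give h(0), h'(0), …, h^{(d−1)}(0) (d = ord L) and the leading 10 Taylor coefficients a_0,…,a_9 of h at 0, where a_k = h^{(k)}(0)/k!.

f: a_k = 1, 3/2, -9/8, 27/16, -405/128, 1701/256, -15309/1024, 72171/2048, -2814669/32768, 14073345/65536, …
L₀ from L_f via x↦r, Dx↦r'^{-1}Dx.
L = -3 + (2 + 10·x + 8·x^2)·Dx  (order 1).
h: a_k = 1, 3/2, -21/8, 87/16, -1677/128, 9069/256, -106305/1024, 658335/2048, -33903165/32768, 224519505/65536, …
ICs: h(0) = 1.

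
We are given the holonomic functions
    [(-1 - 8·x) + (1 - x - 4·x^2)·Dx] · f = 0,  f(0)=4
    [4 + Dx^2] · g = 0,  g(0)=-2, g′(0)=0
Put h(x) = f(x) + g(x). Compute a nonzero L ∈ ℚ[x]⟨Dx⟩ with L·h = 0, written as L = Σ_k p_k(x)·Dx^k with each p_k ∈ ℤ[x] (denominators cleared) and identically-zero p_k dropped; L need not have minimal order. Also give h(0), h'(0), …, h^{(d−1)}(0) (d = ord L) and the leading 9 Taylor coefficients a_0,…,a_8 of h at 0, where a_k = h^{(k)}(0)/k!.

f: a_k = 4, 4, 20, 36, 116, 260, 724, 1764, 4660, …
g: a_k = -2, 0, 4, 0, -4/3, 0, 8/45, 0, -4/315, …
h₀=f+g: left-lcm gives L₀, ord ≤ 3.
L = (116 + 1008·x + 968·x^2 + 2688·x^3 + 640·x^4 + 1024·x^5) + (-28 - 4·x + 8·x^2 + 200·x^3 + 480·x^4 + 384·x^5 + 512·x^6)·Dx + (29 + 252·x + 242·x^2 + 672·x^3 + 160·x^4 + 256·x^5)·Dx^2 + (-7 - x + 2·x^2 + 50·x^3 + 120·x^4 + 96·x^5 + 128·x^6)·Dx^3  (order 3).
h: a_k = 2, 4, 24, 36, 344/3, 260, 32588/45, 1764, 1467896/315, …
ICs: h(0) = 2, h′(0) = 4, h′′(0) = 48.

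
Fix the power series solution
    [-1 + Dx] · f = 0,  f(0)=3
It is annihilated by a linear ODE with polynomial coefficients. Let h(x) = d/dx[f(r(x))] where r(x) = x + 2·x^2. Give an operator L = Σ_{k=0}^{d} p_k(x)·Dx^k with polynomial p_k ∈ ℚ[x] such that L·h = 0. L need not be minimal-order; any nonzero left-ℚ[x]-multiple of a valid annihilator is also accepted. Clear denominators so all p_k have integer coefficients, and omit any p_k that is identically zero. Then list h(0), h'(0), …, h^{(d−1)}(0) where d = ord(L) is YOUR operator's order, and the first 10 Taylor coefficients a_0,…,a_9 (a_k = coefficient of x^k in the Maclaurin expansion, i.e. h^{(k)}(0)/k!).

L = (5 + 8·x + 16·x^2) + (-1 - 4·x)·Dx  (order 1).
h: a_k = 3, 15, 39/2, 73/2, 281/8, 1741/40, 1697/48, 57233/1680, 328753/13440, 2389141/120960, …
ICs: h(0) = 3.

f: a_k = 3, 3, 3/2, 1/2, 1/8, 1/40, 1/240, 1/1680, 1/13440, 1/120960, …
h₀=f(r): pull back L_f along r ⇒ L₀.
h=h₀': d/dx-closure on L₀ ⇒ L.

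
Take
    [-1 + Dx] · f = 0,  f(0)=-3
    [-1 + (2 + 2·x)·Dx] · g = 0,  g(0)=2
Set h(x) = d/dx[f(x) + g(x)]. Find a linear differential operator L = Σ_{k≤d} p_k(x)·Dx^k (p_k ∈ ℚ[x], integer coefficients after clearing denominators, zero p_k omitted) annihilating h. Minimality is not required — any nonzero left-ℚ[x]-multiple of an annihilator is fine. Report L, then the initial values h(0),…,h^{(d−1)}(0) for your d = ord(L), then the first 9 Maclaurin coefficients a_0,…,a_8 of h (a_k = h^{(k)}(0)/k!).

L = (-5 - 2·x) + (-1 - 8·x - 4·x^2)·Dx + (6 + 10·x + 4·x^2)·Dx^2  (order 2).
h: a_k = -2, -7/2, -9/8, -13/16, 19/128, -347/1280, 3401/15360, -45173/215040, 675419/3440640, …
ICs: h(0) = -2, h′(0) = -7/2.

f: a_k = -3, -3, -3/2, -1/2, -1/8, -1/40, -1/240, -1/1680, -1/13440, …
g: a_k = 2, 1, -1/4, 1/8, -5/64, 7/128, -21/512, 33/1024, -429/16384, …
Weyl lclm of L_f,L_g ⇒ L₀ (ord ≤ 2).
Derive L from L₀ (diff closure).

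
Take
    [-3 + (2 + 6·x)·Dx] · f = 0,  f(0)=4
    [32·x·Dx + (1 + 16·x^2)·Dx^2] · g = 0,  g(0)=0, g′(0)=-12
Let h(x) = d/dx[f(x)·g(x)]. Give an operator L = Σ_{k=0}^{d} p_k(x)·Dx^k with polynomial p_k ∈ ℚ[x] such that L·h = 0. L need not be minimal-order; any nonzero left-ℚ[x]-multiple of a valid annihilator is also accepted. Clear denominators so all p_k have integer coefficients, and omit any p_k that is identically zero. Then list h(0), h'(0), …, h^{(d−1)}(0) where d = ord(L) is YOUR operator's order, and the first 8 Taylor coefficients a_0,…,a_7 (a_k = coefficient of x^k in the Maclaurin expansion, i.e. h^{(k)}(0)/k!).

L = (303 + 5760·x - 7200·x^2 - 55296·x^3 - 20736·x^4) + (364 + 3780·x + 4992·x^2 - 64512·x^3 - 193536·x^4 - 82944·x^5)·Dx + (36 - 40·x - 828·x^2 - 4096·x^3 - 24192·x^4 - 55296·x^5 - 27648·x^6)·Dx^2  (order 2).
h: a_k = -48, -144, 930, 1212, -103749/8, -857601/40, 68900757/320, 170206749/560, …
ICs: h(0) = -48, h′(0) = -144.

f: a_k = 4, 6, -9/2, 27/4, -405/32, 1701/64, -15309/256, 72171/512, …
g: a_k = 0, -12, 0, 64, 0, -3072/5, 0, 49152/7, …
h₀=f·g: eliminate ⇒ L₀, order ≤ 1·2.
Differentiate: ansatz ord ≤ ord L₀ ⇒ L.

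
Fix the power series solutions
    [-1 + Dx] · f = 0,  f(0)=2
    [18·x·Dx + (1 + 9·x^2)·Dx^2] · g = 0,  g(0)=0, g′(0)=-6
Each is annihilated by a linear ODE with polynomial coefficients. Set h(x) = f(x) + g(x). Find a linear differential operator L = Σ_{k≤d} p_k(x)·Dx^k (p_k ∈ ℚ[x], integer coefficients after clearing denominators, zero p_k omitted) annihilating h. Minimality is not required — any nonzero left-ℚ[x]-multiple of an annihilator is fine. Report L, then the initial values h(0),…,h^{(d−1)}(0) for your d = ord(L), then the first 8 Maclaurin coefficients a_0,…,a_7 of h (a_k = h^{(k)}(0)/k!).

f: a_k = 2, 2, 1, 1/3, 1/12, 1/60, 1/360, 1/2520, …
g: a_k = 0, -6, 0, 18, 0, -486/5, 0, 4374/7, …
f+g: L₀ = lclm(L_f,L_g), ord ≤ 1+2.
L = (18 - 18·x - 486·x^2 - 162·x^3)·Dx + (-19 + 468·x^2 - 81·x^4)·Dx^2 + (1 + 18·x + 18·x^2 + 162·x^3 + 81·x^4)·Dx^3  (order 3).
h: a_k = 2, -4, 1, 55/3, 1/12, -5831/60, 1/360, 1574641/2520, …
ICs: h(0) = 2, h′(0) = -4, h′′(0) = 2.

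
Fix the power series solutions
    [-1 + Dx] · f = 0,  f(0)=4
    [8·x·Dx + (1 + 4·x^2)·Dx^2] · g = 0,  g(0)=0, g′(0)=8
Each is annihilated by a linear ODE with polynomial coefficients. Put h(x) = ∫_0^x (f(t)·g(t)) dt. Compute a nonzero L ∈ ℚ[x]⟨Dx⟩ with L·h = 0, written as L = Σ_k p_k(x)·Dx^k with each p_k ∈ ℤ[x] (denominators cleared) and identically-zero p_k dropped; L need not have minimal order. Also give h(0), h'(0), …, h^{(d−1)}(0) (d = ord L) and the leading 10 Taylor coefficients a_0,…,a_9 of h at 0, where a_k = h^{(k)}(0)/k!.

L = (1 - 8·x + 4·x^2)·Dx + (-2 + 8·x - 8·x^2)·Dx^2 + (1 + 4·x^2)·Dx^3  (order 3).
h: a_k = 0, 0, 16, 32/3, -20/3, -112/15, 206/15, 860/63, -12763/420, -86894/2835, …
ICs: h(0) = 0, h′(0) = 0, h′′(0) = 32.

f: a_k = 4, 4, 2, 2/3, 1/6, 1/30, 1/180, 1/1260, 1/10080, 1/90720, …
g: a_k = 0, 8, 0, -32/3, 0, 128/5, 0, -512/7, 0, 2048/9, …
Product ⇒ symmetric product L₀, ord ≤ 2.
∫: right-multiply L₀ by Dx.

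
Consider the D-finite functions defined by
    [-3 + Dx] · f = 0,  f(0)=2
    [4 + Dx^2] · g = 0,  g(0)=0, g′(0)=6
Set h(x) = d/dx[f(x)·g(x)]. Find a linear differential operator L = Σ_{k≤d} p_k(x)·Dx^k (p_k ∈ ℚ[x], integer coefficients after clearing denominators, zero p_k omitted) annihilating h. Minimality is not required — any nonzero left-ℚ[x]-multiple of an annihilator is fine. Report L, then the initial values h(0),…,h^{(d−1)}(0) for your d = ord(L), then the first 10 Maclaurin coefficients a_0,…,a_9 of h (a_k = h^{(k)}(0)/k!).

f: a_k = 2, 6, 9, 9, 27/4, 81/20, 81/40, 243/280, 729/2240, 243/2240, …
g: a_k = 0, 6, 0, -4, 0, 4/5, 0, -8/105, 0, 4/945, …
L₀ := L_f ⊗_s L_g (sym. prod.), ord ≤ 2.
Differentiate: ansatz ord ≤ ord L₀ ⇒ L.
L = 13 - 6·Dx + Dx^2  (order 2).
h: a_k = 12, 72, 138, 120, 61/2, -207/5, -3277/60, -34, -43079/3360, -12139/5040, …
ICs: h(0) = 12, h′(0) = 72.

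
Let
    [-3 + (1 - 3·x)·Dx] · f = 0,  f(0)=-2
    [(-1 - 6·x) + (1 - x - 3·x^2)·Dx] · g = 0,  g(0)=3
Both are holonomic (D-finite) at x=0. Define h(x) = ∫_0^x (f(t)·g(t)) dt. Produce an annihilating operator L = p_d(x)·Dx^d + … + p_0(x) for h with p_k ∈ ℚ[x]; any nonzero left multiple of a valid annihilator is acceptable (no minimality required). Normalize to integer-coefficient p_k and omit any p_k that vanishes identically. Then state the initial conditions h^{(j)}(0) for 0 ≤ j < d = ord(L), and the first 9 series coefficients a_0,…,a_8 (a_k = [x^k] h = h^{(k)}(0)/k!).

f: a_k = -2, -6, -18, -54, -162, -486, -1458, -4374, -13122, …
g: a_k = 3, 3, 12, 21, 57, 120, 291, 651, 1524, …
Sym-product of L_f,L_g gives L₀ (≤ ord 1).
h=∫h₀ ⇒ L = L₀·Dx.
L = (-4 + 27·x^2)·Dx + (1 - 4·x + 9·x^3)·Dx^2  (order 2).
h: a_k = 0, -6, -12, -32, -165/2, -1104/5, -592, -11238/7, -4377, …
ICs: h(0) = 0, h′(0) = -6.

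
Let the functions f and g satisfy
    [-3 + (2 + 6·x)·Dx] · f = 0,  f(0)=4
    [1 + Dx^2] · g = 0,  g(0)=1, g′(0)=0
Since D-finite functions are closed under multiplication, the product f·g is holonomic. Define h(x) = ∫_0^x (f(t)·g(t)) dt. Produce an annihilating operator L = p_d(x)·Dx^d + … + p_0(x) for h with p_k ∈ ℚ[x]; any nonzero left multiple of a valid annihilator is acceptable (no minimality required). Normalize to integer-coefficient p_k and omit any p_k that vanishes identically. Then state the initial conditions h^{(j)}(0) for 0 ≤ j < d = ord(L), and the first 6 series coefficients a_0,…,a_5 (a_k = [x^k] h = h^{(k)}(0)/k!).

f: a_k = 4, 6, -9/2, 27/4, -405/32, 1701/64, …
g: a_k = 1, 0, -1/2, 0, 1/24, 0, …
Product ⇒ symmetric product L₀, ord ≤ 2.
∫: right-multiply L₀ by Dx.
L = (31 + 24·x + 36·x^2)·Dx + (-12 - 36·x)·Dx^2 + (4 + 24·x + 36·x^2)·Dx^3  (order 3).
h: a_k = 0, 4, 3, -13/6, 15/16, -983/480, …
ICs: h(0) = 0, h′(0) = 4, h′′(0) = 6.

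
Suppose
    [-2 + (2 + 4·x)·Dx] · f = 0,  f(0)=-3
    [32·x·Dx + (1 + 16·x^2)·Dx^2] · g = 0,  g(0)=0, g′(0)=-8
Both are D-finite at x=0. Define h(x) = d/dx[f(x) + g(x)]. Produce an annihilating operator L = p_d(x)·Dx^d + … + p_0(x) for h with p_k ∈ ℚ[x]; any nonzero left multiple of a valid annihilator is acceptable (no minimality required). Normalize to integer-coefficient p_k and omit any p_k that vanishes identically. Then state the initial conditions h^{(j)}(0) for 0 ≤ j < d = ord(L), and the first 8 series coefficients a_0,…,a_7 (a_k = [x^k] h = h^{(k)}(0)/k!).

f: a_k = -3, -3, 3/2, -3/2, 15/8, -21/8, 63/16, -99/16, …
g: a_k = 0, -8, 0, 128/3, 0, -2048/5, 0, 32768/7, …
Sum ⇒ L₀ = lclm(L_f,L_g) in ℚ(x)⟨Dx⟩.
h=h₀': d/dx-closure on L₀ ⇒ L.
L = (-32 - 160·x + 1536·x^2 + 1536·x^3) + (-35 - 128·x + 1312·x^2 + 6144·x^3 + 5376·x^4)·Dx + (-1 + 30·x + 96·x^2 + 576·x^3 + 1792·x^4 + 1536·x^5)·Dx^2  (order 2).
h: a_k = -11, 3, 247/2, 15/2, -16489/8, 189/8, 523595/16, 1287/16, …
ICs: h(0) = -11, h′(0) = 3.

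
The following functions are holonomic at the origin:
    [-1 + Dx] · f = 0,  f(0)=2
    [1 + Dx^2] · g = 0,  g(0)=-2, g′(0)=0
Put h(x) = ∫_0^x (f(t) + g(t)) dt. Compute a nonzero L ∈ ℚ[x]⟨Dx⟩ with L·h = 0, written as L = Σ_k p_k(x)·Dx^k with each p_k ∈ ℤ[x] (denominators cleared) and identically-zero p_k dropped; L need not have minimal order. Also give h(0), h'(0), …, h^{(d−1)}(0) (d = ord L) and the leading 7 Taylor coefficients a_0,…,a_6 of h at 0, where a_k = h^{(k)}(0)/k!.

f: a_k = 2, 2, 1, 1/3, 1/12, 1/60, 1/360, …
g: a_k = -2, 0, 1, 0, -1/12, 0, 1/360, …
h₀=f+g: left-lcm gives L₀, ord ≤ 3.
∫: right-multiply L₀ by Dx.
L = -Dx + Dx^2 - Dx^3 + Dx^4  (order 4).
h: a_k = 0, 0, 1, 2/3, 1/12, 0, 1/360, …
ICs: h(0) = 0, h′(0) = 0, h′′(0) = 2, h′′′(0) = 4.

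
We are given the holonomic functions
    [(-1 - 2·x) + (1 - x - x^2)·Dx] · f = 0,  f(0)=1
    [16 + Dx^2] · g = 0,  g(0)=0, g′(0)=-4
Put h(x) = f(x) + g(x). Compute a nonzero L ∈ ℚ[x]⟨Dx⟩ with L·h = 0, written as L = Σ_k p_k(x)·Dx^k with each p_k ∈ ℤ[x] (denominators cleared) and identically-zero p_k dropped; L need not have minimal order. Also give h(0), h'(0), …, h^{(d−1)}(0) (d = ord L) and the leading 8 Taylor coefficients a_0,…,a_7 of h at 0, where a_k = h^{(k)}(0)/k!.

f: a_k = 1, 1, 2, 3, 5, 8, 13, 21, …
g: a_k = 0, -4, 0, 32/3, 0, -128/15, 0, 1024/315, …
h₀=f+g: left-lcm gives L₀, ord ≤ 3.
L = (272 + 384·x - 352·x^2 + 192·x^3 + 640·x^4 + 256·x^5) + (-160 + 368·x + 32·x^2 - 544·x^3 + 48·x^4 + 384·x^5 + 128·x^6)·Dx + (17 + 24·x - 22·x^2 + 12·x^3 + 40·x^4 + 16·x^5)·Dx^2 + (-10 + 23·x + 2·x^2 - 34·x^3 + 3·x^4 + 24·x^5 + 8·x^6)·Dx^3  (order 3).
h: a_k = 1, -3, 2, 41/3, 5, -8/15, 13, 7639/315, …
ICs: h(0) = 1, h′(0) = -3, h′′(0) = 4.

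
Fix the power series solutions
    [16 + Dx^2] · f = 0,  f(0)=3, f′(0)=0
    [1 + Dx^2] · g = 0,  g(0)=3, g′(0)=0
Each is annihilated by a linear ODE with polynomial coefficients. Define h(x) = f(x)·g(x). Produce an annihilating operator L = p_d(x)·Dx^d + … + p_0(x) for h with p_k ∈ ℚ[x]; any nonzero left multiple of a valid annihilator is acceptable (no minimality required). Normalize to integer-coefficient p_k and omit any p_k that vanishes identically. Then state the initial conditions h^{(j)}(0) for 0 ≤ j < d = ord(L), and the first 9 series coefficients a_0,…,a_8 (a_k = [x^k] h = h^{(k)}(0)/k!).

L = 225 + 34·Dx^2 + Dx^4  (order 4).
h: a_k = 9, 0, -153/2, 0, 1059/8, 0, -8177/80, 0, 198593/4480, …
ICs: h(0) = 9, h′(0) = 0, h′′(0) = -153, h′′′(0) = 0.

f: a_k = 3, 0, -24, 0, 32, 0, -256/15, 0, 512/105, …
g: a_k = 3, 0, -3/2, 0, 1/8, 0, -1/240, 0, 1/13440, …
L₀ := L_f ⊗_s L_g (sym. prod.), ord ≤ 4.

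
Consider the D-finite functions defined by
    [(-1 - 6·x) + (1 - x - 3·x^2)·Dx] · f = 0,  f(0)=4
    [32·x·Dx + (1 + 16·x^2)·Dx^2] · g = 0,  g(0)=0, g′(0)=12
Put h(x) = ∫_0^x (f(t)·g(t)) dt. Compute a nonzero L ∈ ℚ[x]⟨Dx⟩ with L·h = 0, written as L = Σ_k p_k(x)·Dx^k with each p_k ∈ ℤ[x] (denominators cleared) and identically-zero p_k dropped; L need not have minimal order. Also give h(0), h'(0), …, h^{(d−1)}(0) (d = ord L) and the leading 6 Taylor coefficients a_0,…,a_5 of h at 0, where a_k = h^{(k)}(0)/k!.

L = (6 + 32·x + 288·x^2)·Dx + (2 - 20·x + 64·x^2 + 288·x^3)·Dx^2 + (-1 + x - 13·x^2 + 16·x^3 + 48·x^4)·Dx^3  (order 3).
h: a_k = 0, 0, 24, 16, -16, 16, …
ICs: h(0) = 0, h′(0) = 0, h′′(0) = 48.

f: a_k = 4, 4, 16, 28, 76, 160, …
g: a_k = 0, 12, 0, -64, 0, 3072/5, …
h₀=f·g: eliminate ⇒ L₀, order ≤ 1·2.
∫: right-multiply L₀ by Dx.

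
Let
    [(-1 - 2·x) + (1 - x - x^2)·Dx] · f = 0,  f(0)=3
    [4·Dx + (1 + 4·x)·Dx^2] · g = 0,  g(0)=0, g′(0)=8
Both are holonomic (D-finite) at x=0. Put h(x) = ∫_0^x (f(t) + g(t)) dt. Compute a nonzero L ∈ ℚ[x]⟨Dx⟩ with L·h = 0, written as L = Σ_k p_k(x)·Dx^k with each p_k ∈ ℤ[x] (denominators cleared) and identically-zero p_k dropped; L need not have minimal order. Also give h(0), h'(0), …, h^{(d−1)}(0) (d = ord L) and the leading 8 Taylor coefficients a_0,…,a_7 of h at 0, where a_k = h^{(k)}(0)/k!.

f: a_k = 3, 3, 6, 9, 15, 24, 39, 63, …
g: a_k = 0, 8, -16, 128/3, -128, 2048/5, -4096/3, 32768/7, …
h₀=f+g: left-lcm gives L₀, ord ≤ 3.
∫: right-multiply L₀ by Dx.
L = (100 + 272·x + 392·x^2 + 144·x^3 + 96·x^4)·Dx^2 + (-7 + 96·x + 434·x^2 + 540·x^3 + 304·x^4 + 160·x^5)·Dx^3 + (-4 - 25·x - 28·x^2 + 46·x^3 + 73·x^4 + 76·x^5 + 32·x^6)·Dx^4  (order 4).
h: a_k = 0, 3, 11/2, -10/3, 155/12, -113/5, 1084/15, -3979/21, …
ICs: h(0) = 0, h′(0) = 3, h′′(0) = 11, h′′′(0) = -20.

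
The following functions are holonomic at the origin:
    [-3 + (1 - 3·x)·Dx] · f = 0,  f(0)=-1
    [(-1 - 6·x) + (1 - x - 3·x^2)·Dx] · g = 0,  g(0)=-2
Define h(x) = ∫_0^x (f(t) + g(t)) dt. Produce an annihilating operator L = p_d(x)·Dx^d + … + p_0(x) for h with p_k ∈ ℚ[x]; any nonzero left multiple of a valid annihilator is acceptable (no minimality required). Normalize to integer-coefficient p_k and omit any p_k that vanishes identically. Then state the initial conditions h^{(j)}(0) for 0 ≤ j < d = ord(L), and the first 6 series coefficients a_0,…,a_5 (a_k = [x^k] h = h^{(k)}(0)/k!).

f: a_k = -1, -3, -9, -27, -81, -243, …
g: a_k = -2, -2, -8, -14, -38, -80, …
f+g: L₀ = lclm(L_f,L_g), ord ≤ 1+1.
h=∫h₀ ⇒ L = L₀·Dx.
L = (6 - 108·x + 162·x^2 - 162·x^3)·Dx + (10 - 6·x - 108·x^2 + 270·x^3 - 324·x^4)·Dx^2 + (-2 + 14·x - 33·x^2 + 18·x^3 + 54·x^4 - 81·x^5)·Dx^3  (order 3).
h: a_k = 0, -3, -5/2, -17/3, -41/4, -119/5, …
ICs: h(0) = 0, h′(0) = -3, h′′(0) = -5.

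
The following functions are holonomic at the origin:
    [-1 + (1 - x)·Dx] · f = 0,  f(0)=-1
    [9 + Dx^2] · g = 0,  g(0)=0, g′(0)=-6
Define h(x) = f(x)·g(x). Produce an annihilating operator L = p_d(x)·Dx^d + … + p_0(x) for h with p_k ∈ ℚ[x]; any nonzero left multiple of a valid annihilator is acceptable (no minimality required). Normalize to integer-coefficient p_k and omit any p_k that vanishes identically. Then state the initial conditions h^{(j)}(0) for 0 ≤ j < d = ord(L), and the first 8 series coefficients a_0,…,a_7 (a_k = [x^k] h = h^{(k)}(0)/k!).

f: a_k = -1, -1, -1, -1, -1, -1, -1, -1, …
g: a_k = 0, -6, 0, 9, 0, -81/20, 0, 243/280, …
L₀ := L_f ⊗_s L_g (sym. prod.), ord ≤ 2.
L = (-9 + 9·x) + 2·Dx + (-1 + x)·Dx^2  (order 2).
h: a_k = 0, 6, 6, -3, -3, 21/20, 21/20, 51/280, …
ICs: h(0) = 0, h′(0) = 6.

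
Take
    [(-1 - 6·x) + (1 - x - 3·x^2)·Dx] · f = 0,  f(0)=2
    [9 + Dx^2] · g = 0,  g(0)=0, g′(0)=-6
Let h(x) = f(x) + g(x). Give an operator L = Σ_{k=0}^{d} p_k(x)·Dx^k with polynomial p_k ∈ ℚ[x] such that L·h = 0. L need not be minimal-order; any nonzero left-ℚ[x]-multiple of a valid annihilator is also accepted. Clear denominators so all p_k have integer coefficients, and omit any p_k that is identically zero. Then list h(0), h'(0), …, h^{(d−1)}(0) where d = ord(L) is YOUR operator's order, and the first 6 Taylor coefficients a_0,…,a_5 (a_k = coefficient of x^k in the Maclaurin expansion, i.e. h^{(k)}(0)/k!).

f: a_k = 2, 2, 8, 14, 38, 80, …
g: a_k = 0, -6, 0, 9, 0, -81/20, …
L₀ := lclm(L_f,L_g); ord L₀ ≤ 1+2.
L = (459 + 2916·x + 1539·x^2 + 3888·x^3 + 3645·x^4 + 4374·x^5) + (-153 + 153·x + 378·x^2 - 405·x^3 + 2187·x^5 + 2187·x^6)·Dx + (51 + 324·x + 171·x^2 + 432·x^3 + 405·x^4 + 486·x^5)·Dx^2 + (-17 + 17·x + 42·x^2 - 45·x^3 + 243·x^5 + 243·x^6)·Dx^3  (order 3).
h: a_k = 2, -4, 8, 23, 38, 1519/20, …
ICs: h(0) = 2, h′(0) = -4, h′′(0) = 16.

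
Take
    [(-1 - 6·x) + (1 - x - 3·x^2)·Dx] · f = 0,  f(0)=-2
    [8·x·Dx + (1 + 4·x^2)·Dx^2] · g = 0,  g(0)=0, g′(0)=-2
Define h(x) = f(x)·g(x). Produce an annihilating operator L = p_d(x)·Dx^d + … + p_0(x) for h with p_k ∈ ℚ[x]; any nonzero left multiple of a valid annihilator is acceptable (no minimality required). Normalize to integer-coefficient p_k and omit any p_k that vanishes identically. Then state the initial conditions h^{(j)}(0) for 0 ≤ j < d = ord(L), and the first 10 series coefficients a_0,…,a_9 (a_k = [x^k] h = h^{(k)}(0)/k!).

f: a_k = -2, -2, -8, -14, -38, -80, -194, -434, -1016, -2318, …
g: a_k = 0, -2, 0, 8/3, 0, -32/5, 0, 128/7, 0, -512/9, …
L₀ := L_f ⊗_s L_g (sym. prod.), ord ≤ 2.
L = (6 + 8·x + 72·x^2) + (2 + 4·x + 16·x^2 + 72·x^3)·Dx + (-1 + x - x^2 + 4·x^3 + 12·x^4)·Dx^2  (order 2).
h: a_k = 0, 4, 4, 32/3, 68/3, 1012/15, 2032/15, 31636/105, 74308/105, 543488/315, …
ICs: h(0) = 0, h′(0) = 4.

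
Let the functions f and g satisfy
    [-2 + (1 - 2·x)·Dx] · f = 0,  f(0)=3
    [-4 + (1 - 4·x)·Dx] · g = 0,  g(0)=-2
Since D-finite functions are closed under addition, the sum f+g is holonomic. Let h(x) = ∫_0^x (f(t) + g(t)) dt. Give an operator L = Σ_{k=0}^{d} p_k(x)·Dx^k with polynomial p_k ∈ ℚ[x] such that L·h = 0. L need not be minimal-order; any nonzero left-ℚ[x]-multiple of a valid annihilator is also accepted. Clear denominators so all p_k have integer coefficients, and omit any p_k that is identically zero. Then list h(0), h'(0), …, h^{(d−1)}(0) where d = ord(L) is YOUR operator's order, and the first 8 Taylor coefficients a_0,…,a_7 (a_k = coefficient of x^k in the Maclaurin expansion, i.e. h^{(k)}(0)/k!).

L = -16·Dx + (12 - 32·x)·Dx^2 + (-1 + 6·x - 8·x^2)·Dx^3  (order 3).
h: a_k = 0, 1, -1, -20/3, -26, -464/5, -976/3, -8000/7, …
ICs: h(0) = 0, h′(0) = 1, h′′(0) = -2.

f: a_k = 3, 6, 12, 24, 48, 96, 192, 384, …
g: a_k = -2, -8, -32, -128, -512, -2048, -8192, -32768, …
h₀=f+g: left-lcm gives L₀, ord ≤ 2.
Integrate: L := L₀·Dx.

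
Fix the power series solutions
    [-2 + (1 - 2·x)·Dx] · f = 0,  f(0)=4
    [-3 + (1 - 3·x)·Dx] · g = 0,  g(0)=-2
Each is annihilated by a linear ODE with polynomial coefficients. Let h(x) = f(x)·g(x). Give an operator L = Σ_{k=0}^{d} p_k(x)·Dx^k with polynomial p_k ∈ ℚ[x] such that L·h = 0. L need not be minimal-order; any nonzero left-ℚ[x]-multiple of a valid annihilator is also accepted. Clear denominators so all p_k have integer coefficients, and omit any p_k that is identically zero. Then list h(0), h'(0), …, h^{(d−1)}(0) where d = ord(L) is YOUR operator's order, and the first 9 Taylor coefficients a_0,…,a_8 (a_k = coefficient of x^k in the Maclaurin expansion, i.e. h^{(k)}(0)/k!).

L = (-5 + 12·x) + (1 - 5·x + 6·x^2)·Dx  (order 1).
h: a_k = -8, -40, -152, -520, -1688, -5320, -16472, -50440, -153368, …
ICs: h(0) = -8.

f: a_k = 4, 8, 16, 32, 64, 128, 256, 512, 1024, …
g: a_k = -2, -6, -18, -54, -162, -486, -1458, -4374, -13122, …
Product ⇒ symmetric product L₀, ord ≤ 1.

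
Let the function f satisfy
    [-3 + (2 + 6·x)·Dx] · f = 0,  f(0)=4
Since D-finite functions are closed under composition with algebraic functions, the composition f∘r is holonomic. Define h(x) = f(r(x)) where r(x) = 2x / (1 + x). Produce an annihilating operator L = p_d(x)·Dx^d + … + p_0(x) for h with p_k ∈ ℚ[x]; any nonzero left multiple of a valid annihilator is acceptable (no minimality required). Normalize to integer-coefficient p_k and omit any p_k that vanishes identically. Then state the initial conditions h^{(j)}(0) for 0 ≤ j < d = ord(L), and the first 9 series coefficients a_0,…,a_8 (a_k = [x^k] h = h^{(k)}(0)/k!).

f: a_k = 4, 6, -9/2, 27/4, -405/32, 1701/64, -15309/256, 72171/512, -2814669/8192, …
f∘r: x↦r, Dx↦Dx/r' in L_f ⇒ L₀.
L = -3 + (1 + 8·x + 7·x^2)·Dx  (order 1).
h: a_k = 4, 12, -30, 102, -861/2, 4137/2, -42987/4, 234975/4, -10648221/32, …
ICs: h(0) = 4.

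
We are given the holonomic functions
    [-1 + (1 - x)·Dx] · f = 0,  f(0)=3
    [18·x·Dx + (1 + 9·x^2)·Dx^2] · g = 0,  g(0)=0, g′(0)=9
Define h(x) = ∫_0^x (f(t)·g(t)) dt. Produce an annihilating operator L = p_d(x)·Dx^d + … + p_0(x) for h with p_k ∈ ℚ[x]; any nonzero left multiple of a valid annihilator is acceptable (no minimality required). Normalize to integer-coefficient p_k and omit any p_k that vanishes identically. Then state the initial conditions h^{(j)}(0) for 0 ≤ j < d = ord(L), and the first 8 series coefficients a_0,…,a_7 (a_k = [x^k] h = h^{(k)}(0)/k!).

f: a_k = 3, 3, 3, 3, 3, 3, 3, 3, …
g: a_k = 0, 9, 0, -27, 0, 729/5, 0, -6561/7, …
Sym-product of L_f,L_g gives L₀ (≤ ord 2).
Integrate: L := L₀·Dx.
L = 18·x·Dx + (2 - 18·x + 36·x^2)·Dx^2 + (-1 + x - 9·x^2 + 9·x^3)·Dx^3  (order 3).
h: a_k = 0, 0, 27/2, 9, -27/2, -54/5, 639/10, 1917/35, …
ICs: h(0) = 0, h′(0) = 0, h′′(0) = 27.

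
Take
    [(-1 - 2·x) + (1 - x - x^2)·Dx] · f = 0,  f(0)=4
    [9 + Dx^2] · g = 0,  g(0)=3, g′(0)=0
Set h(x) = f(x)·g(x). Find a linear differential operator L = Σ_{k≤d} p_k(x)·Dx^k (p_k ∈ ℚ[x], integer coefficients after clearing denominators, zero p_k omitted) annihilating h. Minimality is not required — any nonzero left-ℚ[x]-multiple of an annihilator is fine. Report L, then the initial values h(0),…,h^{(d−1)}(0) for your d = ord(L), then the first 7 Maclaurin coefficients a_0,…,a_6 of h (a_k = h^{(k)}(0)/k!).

L = (-7 + 9·x + 9·x^2) + (2 + 4·x)·Dx + (-1 + x + x^2)·Dx^2  (order 2).
h: a_k = 12, 12, -30, -18, -15/2, -51/2, -903/20, …
ICs: h(0) = 12, h′(0) = 12.

f: a_k = 4, 4, 8, 12, 20, 32, 52, …
g: a_k = 3, 0, -27/2, 0, 81/8, 0, -243/80, …
Product ⇒ symmetric product L₀, ord ≤ 2.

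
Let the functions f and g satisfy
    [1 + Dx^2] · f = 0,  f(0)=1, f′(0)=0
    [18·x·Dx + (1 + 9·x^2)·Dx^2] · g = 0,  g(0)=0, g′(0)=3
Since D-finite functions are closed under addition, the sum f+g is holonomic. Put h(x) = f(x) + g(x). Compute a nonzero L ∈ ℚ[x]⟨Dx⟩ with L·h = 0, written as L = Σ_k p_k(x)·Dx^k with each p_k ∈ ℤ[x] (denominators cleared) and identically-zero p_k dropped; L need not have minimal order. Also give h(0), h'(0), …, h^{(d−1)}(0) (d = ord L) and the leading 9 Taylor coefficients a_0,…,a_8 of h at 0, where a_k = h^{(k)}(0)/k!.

f: a_k = 1, 0, -1/2, 0, 1/24, 0, -1/720, 0, 1/40320, …
g: a_k = 0, 3, 0, -9, 0, 243/5, 0, -2187/7, 0, …
L₀ := lclm(L_f,L_g); ord L₀ ≤ 2+2.
L = (-1926·x + 17820·x^3 + 1458·x^5)·Dx + (-17 + 351·x^2 + 4617·x^4 + 729·x^6)·Dx^2 + (-1926·x + 17820·x^3 + 1458·x^5)·Dx^3 + (-17 + 351·x^2 + 4617·x^4 + 729·x^6)·Dx^4  (order 4).
h: a_k = 1, 3, -1/2, -9, 1/24, 243/5, -1/720, -2187/7, 1/40320, …
ICs: h(0) = 1, h′(0) = 3, h′′(0) = -1, h′′′(0) = -54.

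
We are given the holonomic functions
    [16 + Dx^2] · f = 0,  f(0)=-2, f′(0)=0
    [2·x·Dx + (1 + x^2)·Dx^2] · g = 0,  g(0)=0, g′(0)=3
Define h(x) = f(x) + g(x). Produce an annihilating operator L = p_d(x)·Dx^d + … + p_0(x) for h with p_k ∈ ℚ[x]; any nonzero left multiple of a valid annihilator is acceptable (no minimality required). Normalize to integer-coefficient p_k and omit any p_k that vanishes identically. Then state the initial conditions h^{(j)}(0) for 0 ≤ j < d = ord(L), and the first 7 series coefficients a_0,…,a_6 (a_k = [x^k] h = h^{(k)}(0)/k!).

f: a_k = -2, 0, 16, 0, -64/3, 0, 512/45, …
g: a_k = 0, 3, 0, -1, 0, 3/5, 0, …
L₀ := lclm(L_f,L_g); ord L₀ ≤ 2+2.
L = (64·x + 704·x^3 + 256·x^5)·Dx + (112 + 416·x^2 + 432·x^4 + 128·x^6)·Dx^2 + (4·x + 44·x^3 + 16·x^5)·Dx^3 + (7 + 26·x^2 + 27·x^4 + 8·x^6)·Dx^4  (order 4).
h: a_k = -2, 3, 16, -1, -64/3, 3/5, 512/45, …
ICs: h(0) = -2, h′(0) = 3, h′′(0) = 32, h′′′(0) = -6.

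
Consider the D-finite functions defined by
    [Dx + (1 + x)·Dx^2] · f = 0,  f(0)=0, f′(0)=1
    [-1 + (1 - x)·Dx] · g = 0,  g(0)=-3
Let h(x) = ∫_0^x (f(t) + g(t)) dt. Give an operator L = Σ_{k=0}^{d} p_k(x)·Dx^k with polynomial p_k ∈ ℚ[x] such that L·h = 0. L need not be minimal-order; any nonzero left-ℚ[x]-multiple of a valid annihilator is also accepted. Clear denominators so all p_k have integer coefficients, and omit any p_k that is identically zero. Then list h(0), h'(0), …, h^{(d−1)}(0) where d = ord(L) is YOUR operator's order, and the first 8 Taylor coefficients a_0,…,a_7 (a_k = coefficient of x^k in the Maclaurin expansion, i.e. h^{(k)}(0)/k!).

L = (-10 - 2·x)·Dx^2 + (-4 - 16·x - 4·x^2)·Dx^3 + (3 + x - 3·x^2 - x^3)·Dx^4  (order 4).
h: a_k = 0, -3, -1, -7/6, -2/3, -13/20, -7/15, -19/42, …
ICs: h(0) = 0, h′(0) = -3, h′′(0) = -2, h′′′(0) = -7.

f: a_k = 0, 1, -1/2, 1/3, -1/4, 1/5, -1/6, 1/7, …
g: a_k = -3, -3, -3, -3, -3, -3, -3, -3, …
Sum ⇒ L₀ = lclm(L_f,L_g) in ℚ(x)⟨Dx⟩.
h=∫₀ˣh₀: take L = L₀·Dx.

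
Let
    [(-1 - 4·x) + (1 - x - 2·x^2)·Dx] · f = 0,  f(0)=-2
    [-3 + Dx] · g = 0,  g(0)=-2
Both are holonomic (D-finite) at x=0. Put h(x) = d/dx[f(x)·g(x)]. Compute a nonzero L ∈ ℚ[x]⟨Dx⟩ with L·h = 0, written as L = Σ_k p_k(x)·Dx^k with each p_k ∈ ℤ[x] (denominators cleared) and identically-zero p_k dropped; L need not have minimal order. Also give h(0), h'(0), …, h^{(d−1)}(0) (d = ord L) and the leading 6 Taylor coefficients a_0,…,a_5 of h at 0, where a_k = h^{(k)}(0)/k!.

f: a_k = -2, -2, -6, -10, -22, -42, …
g: a_k = -2, -6, -9, -9, -27/4, -81/20, …
Sym-product of L_f,L_g gives L₀ (≤ ord 1).
h₀' ⇒ L via d/dx closure of L₀.
L = (21 + 12·x - 39·x^2 - 12·x^3 + 36·x^4) + (-4 + 3·x + 15·x^2 - 4·x^3 - 12·x^4)·Dx  (order 1).
h: a_k = 16, 84, 276, 758, 1908, 45879/10, …
ICs: h(0) = 16.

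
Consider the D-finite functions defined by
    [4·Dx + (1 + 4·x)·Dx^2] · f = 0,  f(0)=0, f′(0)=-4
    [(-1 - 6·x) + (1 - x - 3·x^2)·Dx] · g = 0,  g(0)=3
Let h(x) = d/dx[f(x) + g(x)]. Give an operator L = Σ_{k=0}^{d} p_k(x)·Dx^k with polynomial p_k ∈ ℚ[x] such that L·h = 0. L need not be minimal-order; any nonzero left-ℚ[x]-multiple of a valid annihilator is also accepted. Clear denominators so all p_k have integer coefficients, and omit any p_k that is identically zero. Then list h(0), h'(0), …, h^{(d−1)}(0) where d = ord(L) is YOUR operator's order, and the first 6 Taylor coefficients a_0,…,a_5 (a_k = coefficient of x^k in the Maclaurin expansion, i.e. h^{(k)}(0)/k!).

f: a_k = 0, -4, 8, -64/3, 64, -1024/5, …
g: a_k = 3, 3, 12, 21, 57, 120, …
Weyl lclm of L_f,L_g ⇒ L₀ (ord ≤ 3).
Differentiate: ansatz ord ≤ ord L₀ ⇒ L.
L = (-212 - 1072·x - 3144·x^2 - 2160·x^3 - 2592·x^4) + (-5 - 248·x - 1922·x^2 - 4308·x^3 - 4464·x^4 - 4320·x^5)·Dx + (6 + 53·x + 108·x^2 - 110·x^3 - 519·x^4 - 1044·x^5 - 864·x^6)·Dx^2  (order 2).
h: a_k = -1, 40, -1, 484, -424, 5842, …
ICs: h(0) = -1, h′(0) = 40.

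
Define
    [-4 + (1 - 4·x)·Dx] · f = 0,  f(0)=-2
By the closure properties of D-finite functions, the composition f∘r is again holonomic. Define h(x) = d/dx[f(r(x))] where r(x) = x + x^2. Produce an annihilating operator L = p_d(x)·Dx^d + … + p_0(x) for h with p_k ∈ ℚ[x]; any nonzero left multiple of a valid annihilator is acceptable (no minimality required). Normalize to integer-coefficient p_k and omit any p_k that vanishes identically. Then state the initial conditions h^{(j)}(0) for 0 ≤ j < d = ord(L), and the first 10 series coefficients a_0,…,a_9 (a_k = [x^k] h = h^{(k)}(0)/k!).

L = (10 + 24·x + 24·x^2) + (-1 + 2·x + 12·x^2 + 8·x^3)·Dx  (order 1).
h: a_k = -8, -80, -576, -3712, -22400, -129792, -731136, -4034560, -21915648, -117575680, …
ICs: h(0) = -8.

f: a_k = -2, -8, -32, -128, -512, -2048, -8192, -32768, -131072, -524288, …
h₀=f(r): pull back L_f along r ⇒ L₀.
h=h₀': d/dx-closure on L₀ ⇒ L.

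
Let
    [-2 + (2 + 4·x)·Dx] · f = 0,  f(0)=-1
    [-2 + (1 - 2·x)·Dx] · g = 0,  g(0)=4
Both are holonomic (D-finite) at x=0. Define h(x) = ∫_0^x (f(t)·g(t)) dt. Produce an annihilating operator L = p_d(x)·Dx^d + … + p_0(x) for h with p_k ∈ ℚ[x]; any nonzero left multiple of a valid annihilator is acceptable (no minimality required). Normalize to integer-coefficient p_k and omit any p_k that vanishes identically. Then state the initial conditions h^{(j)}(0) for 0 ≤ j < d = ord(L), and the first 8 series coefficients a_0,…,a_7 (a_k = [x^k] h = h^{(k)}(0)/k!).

f: a_k = -1, -1, 1/2, -1/2, 5/8, -7/8, 21/16, -33/16, …
g: a_k = 4, 8, 16, 32, 64, 128, 256, 512, …
Product ⇒ symmetric product L₀, ord ≤ 1.
h=∫h₀ ⇒ L = L₀·Dx.
L = (3 + 2·x)·Dx + (-1 + 4·x^2)·Dx^2  (order 2).
h: a_k = 0, -4, -6, -22/3, -23/2, -179/10, -365/12, -1439/28, …
ICs: h(0) = 0, h′(0) = -4.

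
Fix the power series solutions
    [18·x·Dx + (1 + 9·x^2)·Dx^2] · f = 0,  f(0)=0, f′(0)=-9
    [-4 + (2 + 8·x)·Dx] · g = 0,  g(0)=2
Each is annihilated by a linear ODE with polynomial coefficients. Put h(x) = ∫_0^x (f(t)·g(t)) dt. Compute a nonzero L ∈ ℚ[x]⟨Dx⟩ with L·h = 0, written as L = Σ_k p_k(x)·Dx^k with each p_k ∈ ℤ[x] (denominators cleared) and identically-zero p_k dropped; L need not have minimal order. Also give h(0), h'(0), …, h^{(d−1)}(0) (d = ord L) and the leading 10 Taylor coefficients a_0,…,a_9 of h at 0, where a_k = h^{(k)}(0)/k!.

f: a_k = 0, -9, 0, 27, 0, -729/5, 0, 6561/7, 0, -6561, …
g: a_k = 2, 4, -4, 8, -20, 56, -168, 528, -1716, 5720, …
f·g: L₀ = L_f ⊗_s L_g, ord ≤ 2·1.
h=∫h₀ ⇒ L = L₀·Dx.
L = (12 - 36·x - 36·x^2)·Dx + (-4 + 2·x + 108·x^2 + 144·x^3)·Dx^2 + (1 + 8·x + 25·x^2 + 72·x^3 + 144·x^4)·Dx^3  (order 3).
h: a_k = 0, 0, -9, -12, 45/2, 36/5, -183/5, -4356/35, 60021/140, -2556/35, …
ICs: h(0) = 0, h′(0) = 0, h′′(0) = -18.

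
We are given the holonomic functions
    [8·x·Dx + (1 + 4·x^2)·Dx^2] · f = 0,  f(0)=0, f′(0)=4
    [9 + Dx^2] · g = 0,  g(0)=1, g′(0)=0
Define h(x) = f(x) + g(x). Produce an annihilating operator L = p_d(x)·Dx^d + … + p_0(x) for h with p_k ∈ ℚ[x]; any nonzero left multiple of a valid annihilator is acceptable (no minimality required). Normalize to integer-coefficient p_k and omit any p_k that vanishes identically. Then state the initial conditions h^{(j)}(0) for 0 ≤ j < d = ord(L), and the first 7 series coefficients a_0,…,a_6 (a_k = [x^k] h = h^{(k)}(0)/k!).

f: a_k = 0, 4, 0, -16/3, 0, 64/5, 0, …
g: a_k = 1, 0, -9/2, 0, 27/8, 0, -81/80, …
Weyl lclm of L_f,L_g ⇒ L₀ (ord ≤ 4).
L = (-2808·x + 19008·x^3 + 10368·x^5)·Dx + (9 + 1548·x^2 + 7344·x^4 + 5184·x^6)·Dx^2 + (-312·x + 2112·x^3 + 1152·x^5)·Dx^3 + (1 + 172·x^2 + 816·x^4 + 576·x^6)·Dx^4  (order 4).
h: a_k = 1, 4, -9/2, -16/3, 27/8, 64/5, -81/80, …
ICs: h(0) = 1, h′(0) = 4, h′′(0) = -9, h′′′(0) = -32.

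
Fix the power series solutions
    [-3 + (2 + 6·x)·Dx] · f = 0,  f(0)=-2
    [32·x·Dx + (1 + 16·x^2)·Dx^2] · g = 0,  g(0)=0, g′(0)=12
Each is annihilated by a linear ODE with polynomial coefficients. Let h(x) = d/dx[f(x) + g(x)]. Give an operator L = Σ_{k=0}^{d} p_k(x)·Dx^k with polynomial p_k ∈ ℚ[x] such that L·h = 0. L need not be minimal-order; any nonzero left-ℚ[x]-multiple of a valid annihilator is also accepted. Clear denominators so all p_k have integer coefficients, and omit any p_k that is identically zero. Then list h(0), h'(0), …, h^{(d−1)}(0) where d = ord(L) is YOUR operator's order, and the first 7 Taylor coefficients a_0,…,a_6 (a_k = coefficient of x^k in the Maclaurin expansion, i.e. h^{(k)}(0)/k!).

L = (-192 - 1440·x + 9216·x^2 + 13824·x^3) + (-155 - 768·x + 4128·x^2 + 36864·x^3 + 48384·x^4)·Dx + (-6 + 110·x + 576·x^2 + 2624·x^3 + 10752·x^4 + 13824·x^5)·Dx^2  (order 2).
h: a_k = 9, 9/2, -1617/8, 405/16, 384711/128, 45927/256, -50836845/1024, …
ICs: h(0) = 9, h′(0) = 9/2.

f: a_k = -2, -3, 9/4, -27/8, 405/64, -1701/128, 15309/512, …
g: a_k = 0, 12, 0, -64, 0, 3072/5, 0, …
h₀=f+g: left-lcm gives L₀, ord ≤ 3.
h₀' ⇒ L via d/dx closure of L₀.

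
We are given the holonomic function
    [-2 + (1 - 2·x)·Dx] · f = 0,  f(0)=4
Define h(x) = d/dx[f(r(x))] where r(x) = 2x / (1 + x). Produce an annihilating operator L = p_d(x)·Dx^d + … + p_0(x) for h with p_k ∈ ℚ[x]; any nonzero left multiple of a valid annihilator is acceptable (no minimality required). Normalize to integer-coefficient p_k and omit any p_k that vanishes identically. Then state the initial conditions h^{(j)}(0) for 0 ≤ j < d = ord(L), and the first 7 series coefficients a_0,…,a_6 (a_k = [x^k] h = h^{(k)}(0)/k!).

L = 6 + (-1 + 3·x)·Dx  (order 1).
h: a_k = 16, 96, 432, 1728, 6480, 23328, 81648, …
ICs: h(0) = 16.

f: a_k = 4, 8, 16, 32, 64, 128, 256, …
Change of var in L_f (x↦r) gives L₀.
h₀' ⇒ L via d/dx closure of L₀.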